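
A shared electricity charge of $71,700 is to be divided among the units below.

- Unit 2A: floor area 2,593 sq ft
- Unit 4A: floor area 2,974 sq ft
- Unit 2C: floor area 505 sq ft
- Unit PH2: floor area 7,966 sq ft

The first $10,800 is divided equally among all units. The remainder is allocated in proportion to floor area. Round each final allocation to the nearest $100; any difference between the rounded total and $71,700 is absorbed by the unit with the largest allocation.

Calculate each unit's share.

Unit 2A: $13,900 · Unit 4A: $15,600 · Unit 2C: $4,900 · Unit PH2: $37,300

$10,800 shared equally gives $2,700 per unit.
Remainder $60,900 by floor area (total 14,038): Unit 2A 11,249.02 → $11,200; Unit 4A 12,901.88 → $12,900; Unit 2C 2,190.80 → $2,200; Unit PH2 34,558.30 → $34,600.
Totals: Unit 2A $2,700 + $11,200 = $13,900; Unit 4A $2,700 + $12,900 = $15,600; Unit 2C $2,700 + $2,200 = $4,900; Unit PH2 $2,700 + $34,600 = $37,300.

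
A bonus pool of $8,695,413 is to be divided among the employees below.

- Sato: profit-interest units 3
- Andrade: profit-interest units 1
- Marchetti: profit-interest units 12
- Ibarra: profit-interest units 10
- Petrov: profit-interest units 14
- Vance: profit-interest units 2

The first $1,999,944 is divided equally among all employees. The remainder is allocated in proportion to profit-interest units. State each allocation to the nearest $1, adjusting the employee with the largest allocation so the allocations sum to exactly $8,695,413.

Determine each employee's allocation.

Sato: $811,572 · Andrade: $492,740 · Marchetti: $2,246,315 · Ibarra: $1,927,483 · Petrov: $2,565,147 · Vance: $652,156

$1,999,944 shared equally gives $333,324 per employee.
Remainder $6,695,469 by profit-interest units (total 42): Sato 478,247.79 → $478,248; Andrade 159,415.93 → $159,416; Marchetti 1,912,991.14 → $1,912,991; Ibarra 1,594,159.29 → $1,594,159; Petrov 2,231,823.00 → $2,231,823; Vance 318,831.86 → $318,832.
Totals: Sato $333,324 + $478,248 = $811,572; Andrade $333,324 + $159,416 = $492,740; Marchetti $333,324 + $1,912,991 = $2,246,315; Ibarra $333,324 + $1,594,159 = $1,927,483; Petrov $333,324 + $2,231,823 = $2,565,147; Vance $333,324 + $318,832 = $652,156.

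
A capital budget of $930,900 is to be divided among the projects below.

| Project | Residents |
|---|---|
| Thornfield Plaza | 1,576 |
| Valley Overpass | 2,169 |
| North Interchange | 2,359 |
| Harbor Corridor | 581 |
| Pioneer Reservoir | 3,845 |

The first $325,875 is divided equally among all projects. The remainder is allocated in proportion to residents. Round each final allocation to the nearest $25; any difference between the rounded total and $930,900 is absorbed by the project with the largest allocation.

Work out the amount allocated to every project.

Thornfield Plaza: $155,725 | Valley Overpass: $189,800 | North Interchange: $200,725 | Harbor Corridor: $98,550 | Pioneer Reservoir: $286,100

$325,875 shared equally gives $65,175 per project.
Remainder $605,025 by residents (total 10,530): Thornfield Plaza 90,552.65 → $90,550; Valley Overpass 124,624.81 → $124,625; North Interchange 135,541.69 → $135,550; Harbor Corridor 33,382.67 → $33,375; Pioneer Reservoir 220,923.18 → $220,925.
Totals: Thornfield Plaza $65,175 + $90,550 = $155,725; Valley Overpass $65,175 + $124,625 = $189,800; North Interchange $65,175 + $135,550 = $200,725; Harbor Corridor $65,175 + $33,375 = $98,550; Pioneer Reservoir $65,175 + $220,925 = $286,100.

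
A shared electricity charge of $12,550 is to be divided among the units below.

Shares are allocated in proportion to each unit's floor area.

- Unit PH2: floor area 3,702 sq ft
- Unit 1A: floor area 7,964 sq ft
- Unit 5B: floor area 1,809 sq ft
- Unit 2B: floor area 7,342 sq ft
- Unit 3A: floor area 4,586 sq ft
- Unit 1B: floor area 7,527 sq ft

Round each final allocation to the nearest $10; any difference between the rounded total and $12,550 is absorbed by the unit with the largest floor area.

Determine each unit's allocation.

Unit PH2: $1,410 · Unit 1A: $3,030 · Unit 5B: $690 · Unit 2B: $2,800 · Unit 3A: $1,750 · Unit 1B: $2,870

Total floor area = 3,702 + 7,964 + 1,809 + 7,342 + 4,586 + 7,527 = 32,930.
Proportional shares: Unit PH2 1,410.87; Unit 1A 3,035.17; Unit 5B 689.43; Unit 2B 2,798.12; Unit 3A 1,747.78; Unit 1B 2,868.63.
After rounding ($10): Unit PH2 $1,410; Unit 1A $3,040; Unit 5B $690; Unit 2B $2,800; Unit 3A $1,750; Unit 1B $2,870. Sum = $12,560.
Difference $12,550 − $12,560 = −$10 applied to largest floor area (Unit 1A): Unit 1A becomes $3,030.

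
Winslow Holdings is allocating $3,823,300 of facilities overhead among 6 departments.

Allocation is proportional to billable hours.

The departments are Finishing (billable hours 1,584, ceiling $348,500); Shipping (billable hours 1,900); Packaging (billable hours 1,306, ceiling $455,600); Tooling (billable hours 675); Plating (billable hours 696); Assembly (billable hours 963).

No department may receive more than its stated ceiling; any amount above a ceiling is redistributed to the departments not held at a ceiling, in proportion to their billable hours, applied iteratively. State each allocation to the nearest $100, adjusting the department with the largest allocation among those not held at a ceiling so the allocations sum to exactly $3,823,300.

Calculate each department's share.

Combined billable hours = 7,124.
Unconstrained shares: Finishing 850,099.27; Shipping 1,019,689.78; Packaging 700,902.55; Tooling 362,258.21; Plating 373,528.47; Assembly 516,821.72.
Held at cap: Finishing ($348,500), Packaging ($455,600); remaining pool $3,019,200 reallocated over remaining billable hours 4,234.
Shares after redistribution: Shipping 1,354,860.65 → $1,354,900; Tooling 481,332.07 → $481,300; Plating 496,306.85 → $496,300; Assembly 686,700.43 → $686,700.

Finishing: $348,500 | Shipping: $1,354,900 | Packaging: $455,600 | Tooling: $481,300 | Plating: $496,300 | Assembly: $686,700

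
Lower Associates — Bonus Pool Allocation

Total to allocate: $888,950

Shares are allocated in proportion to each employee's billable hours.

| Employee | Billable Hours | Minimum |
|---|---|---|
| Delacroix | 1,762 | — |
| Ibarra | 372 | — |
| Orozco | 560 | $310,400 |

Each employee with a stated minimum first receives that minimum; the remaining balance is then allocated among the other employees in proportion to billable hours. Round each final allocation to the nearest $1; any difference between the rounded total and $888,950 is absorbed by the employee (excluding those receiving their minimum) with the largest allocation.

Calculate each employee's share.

Fund the minimums — Orozco $310,400. Remaining pool $578,550.
Remaining pool split over remaining billable hours 2,134: Delacroix 477,696.86 → $477,697; Ibarra 100,853.14 → $100,853.

Delacroix: $477,697; Ibarra: $100,853; Orozco: $310,400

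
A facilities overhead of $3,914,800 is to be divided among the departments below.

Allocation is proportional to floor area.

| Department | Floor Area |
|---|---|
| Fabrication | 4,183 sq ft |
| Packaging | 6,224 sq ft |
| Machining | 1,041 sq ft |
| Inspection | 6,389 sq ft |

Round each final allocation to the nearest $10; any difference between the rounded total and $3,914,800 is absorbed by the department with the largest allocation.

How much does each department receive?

Fabrication: $918,070; Packaging: $1,366,020; Machining: $228,470; Inspection: $1,402,240

Total floor area = 17,837.
Proportional shares: Fabrication 4,183/17,837 × $3,914,800 = 918,069.65; Packaging 6,224/17,837 × $3,914,800 = 1,366,020.92; Machining 1,041/17,837 × $3,914,800 = 228,474.90; Inspection 6,389/17,837 × $3,914,800 = 1,402,234.52.
At nearest $10: Fabrication $918,070; Packaging $1,366,020; Machining $228,470; Inspection $1,402,230. Sum = $3,914,790.
Difference $3,914,800 − $3,914,790 = +$10 applied to largest allocation (Inspection): Inspection becomes $1,402,240.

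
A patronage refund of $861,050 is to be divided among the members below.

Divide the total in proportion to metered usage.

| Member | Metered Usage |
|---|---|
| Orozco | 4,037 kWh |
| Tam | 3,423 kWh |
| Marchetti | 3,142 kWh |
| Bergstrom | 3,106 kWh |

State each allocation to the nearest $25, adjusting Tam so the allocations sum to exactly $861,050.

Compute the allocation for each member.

Combined metered usage = 13,708.
Pro-rata amounts: Orozco 4,037/13,708 × $861,050 = 253,578.85; Tam 3,423/13,708 × $861,050 = 215,011.25; Marchetti 3,142/13,708 × $861,050 = 197,360.60; Bergstrom 3,106/13,708 × $861,050 = 195,099.31.
At nearest $25: Orozco $253,575; Tam $215,000; Marchetti $197,350; Bergstrom $195,100. Sum = $861,025.
Difference $861,050 − $861,025 = +$25 applied to Tam: Tam becomes $215,025.

Orozco: $253,575 | Tam: $215,025 | Marchetti: $197,350 | Bergstrom: $195,100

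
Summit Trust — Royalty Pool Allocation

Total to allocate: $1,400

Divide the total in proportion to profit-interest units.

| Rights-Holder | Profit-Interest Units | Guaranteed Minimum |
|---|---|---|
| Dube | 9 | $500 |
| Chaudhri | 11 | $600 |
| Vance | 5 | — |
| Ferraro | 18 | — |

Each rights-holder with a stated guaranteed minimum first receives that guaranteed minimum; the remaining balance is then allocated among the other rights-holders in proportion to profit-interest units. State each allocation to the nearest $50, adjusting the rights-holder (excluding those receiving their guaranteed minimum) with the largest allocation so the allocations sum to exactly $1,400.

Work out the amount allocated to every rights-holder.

Minimums first: Dube $500; Chaudhri $600. Residual $300.
Residual split over remaining profit-interest units 23: Vance 65.22 → $50; Ferraro 234.78 → $250.

Dube: $500; Chaudhri: $600; Vance: $50; Ferraro: $250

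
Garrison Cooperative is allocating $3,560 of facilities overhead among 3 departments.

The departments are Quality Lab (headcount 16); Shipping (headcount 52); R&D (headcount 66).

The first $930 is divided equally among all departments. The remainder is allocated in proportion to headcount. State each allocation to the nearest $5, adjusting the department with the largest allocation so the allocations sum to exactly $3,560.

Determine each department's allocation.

Quality Lab: $625 | Shipping: $1,330 | R&D: $1,605

Equal tier: $930 ÷ 3 = $310 apiece.
Remainder $2,630 by headcount (total 134): Quality Lab 314.03 → $315; Shipping 1,020.60 → $1,020; R&D 1,295.37 → $1,295.
Totals: Quality Lab $310 + $315 = $625; Shipping $310 + $1,020 = $1,330; R&D $310 + $1,295 = $1,605.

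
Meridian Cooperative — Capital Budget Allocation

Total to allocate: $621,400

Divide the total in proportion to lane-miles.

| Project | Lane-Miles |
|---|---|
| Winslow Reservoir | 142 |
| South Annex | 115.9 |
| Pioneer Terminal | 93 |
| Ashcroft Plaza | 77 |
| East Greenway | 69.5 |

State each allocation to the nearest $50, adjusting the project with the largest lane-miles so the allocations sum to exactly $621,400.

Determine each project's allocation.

Winslow Reservoir: $177,350; South Annex: $144,800; Pioneer Terminal: $116,200; Ashcroft Plaza: $96,200; East Greenway: $86,850

Combined lane-miles = 142 + 115.9 + 93 + 77 + 69.5 = 497.4.
Unrounded shares: Winslow Reservoir 177,400.08; South Annex 144,793.45; Pioneer Terminal 116,184.56; Ashcroft Plaza 96,195.82; East Greenway 86,826.10.
Rounded to nearest $50: Winslow Reservoir $177,400; South Annex $144,800; Pioneer Terminal $116,200; Ashcroft Plaza $96,200; East Greenway $86,850. Sum = $621,450.
Difference $621,400 − $621,450 = −$50 applied to largest lane-miles (Winslow Reservoir): Winslow Reservoir becomes $177,350.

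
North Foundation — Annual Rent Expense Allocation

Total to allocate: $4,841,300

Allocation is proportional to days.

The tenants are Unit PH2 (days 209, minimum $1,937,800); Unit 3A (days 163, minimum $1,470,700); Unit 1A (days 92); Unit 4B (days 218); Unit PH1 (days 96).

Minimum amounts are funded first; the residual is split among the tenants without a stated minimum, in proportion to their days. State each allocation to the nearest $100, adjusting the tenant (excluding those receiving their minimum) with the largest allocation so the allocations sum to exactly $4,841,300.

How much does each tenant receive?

Unit PH2: $1,937,800 · Unit 3A: $1,470,700 · Unit 1A: $324,700 · Unit 4B: $769,300 · Unit PH1: $338,800

Guaranteed amounts: Unit PH2 $1,937,800; Unit 3A $1,470,700. Balance $1,432,800.
Balance split over remaining days 406: Unit 1A 324,673.89 → $324,700; Unit 4B 769,335.96 → $769,300; Unit PH1 338,790.15 → $338,800.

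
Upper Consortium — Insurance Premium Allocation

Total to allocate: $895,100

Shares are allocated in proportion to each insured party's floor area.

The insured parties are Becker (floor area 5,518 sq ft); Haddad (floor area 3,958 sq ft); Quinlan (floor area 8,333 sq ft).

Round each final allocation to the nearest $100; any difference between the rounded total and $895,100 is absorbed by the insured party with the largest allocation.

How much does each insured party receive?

Combined floor area = 17,809.
Raw shares: Becker 5,518/17,809 × $895,100 = 277,340.77; Haddad 3,958/17,809 × $895,100 = 198,933.45; Quinlan 8,333/17,809 × $895,100 = 418,825.78.
At nearest $100: Becker $277,300; Haddad $198,900; Quinlan $418,800. Sum = $895,000.
Difference $895,100 − $895,000 = +$100 applied to largest allocation (Quinlan): Quinlan becomes $418,900.

Becker: $277,300; Haddad: $198,900; Quinlan: $418,900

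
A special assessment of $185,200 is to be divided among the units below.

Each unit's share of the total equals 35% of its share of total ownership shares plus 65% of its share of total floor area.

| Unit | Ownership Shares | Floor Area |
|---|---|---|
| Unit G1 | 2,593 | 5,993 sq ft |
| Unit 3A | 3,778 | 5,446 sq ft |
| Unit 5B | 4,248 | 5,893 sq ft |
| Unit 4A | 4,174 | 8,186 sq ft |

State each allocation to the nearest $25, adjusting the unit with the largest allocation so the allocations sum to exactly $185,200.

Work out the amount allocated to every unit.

Totals — ownership shares 14,793, floor area 25,518.
Blended shares (35% ownership shares + 65% floor area): Unit G1 0.2140; Unit 3A 0.2281; Unit 5B 0.2506; Unit 4A 0.3073.
Unrounded shares: Unit G1 39,633.72; Unit 3A 42,245.71; Unit 5B 46,413.85; Unit 4A 56,906.72.
Rounded to nearest $25: Unit G1 $39,625; Unit 3A $42,250; Unit 5B $46,425; Unit 4A $56,900. Sum = $185,200.
Sum already equals the total — no adjustment.

Unit G1: $39,625 · Unit 3A: $42,250 · Unit 5B: $46,425 · Unit 4A: $56,900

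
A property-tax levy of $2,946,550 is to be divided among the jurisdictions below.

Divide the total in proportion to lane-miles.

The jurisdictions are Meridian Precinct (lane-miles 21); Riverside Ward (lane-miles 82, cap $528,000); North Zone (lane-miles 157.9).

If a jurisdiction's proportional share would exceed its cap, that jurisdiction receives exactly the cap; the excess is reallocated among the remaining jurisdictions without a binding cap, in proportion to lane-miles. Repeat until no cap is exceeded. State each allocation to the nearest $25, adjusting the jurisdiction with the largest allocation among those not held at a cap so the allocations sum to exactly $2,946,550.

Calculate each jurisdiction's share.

Sum of lane-miles: 260.9.
Pro-rata shares before constraints: Meridian Precinct 237,169.61; Riverside Ward 926,090.84; North Zone 1,783,289.56.
Capped: Riverside Ward ($528,000); balance $2,418,550 reallocated over remaining lane-miles 178.9.
Shares after redistribution: Meridian Precinct 283,899.11 → $283,900; North Zone 2,134,650.89 → $2,134,650.

Meridian Precinct: $283,900 · Riverside Ward: $528,000 · North Zone: $2,134,650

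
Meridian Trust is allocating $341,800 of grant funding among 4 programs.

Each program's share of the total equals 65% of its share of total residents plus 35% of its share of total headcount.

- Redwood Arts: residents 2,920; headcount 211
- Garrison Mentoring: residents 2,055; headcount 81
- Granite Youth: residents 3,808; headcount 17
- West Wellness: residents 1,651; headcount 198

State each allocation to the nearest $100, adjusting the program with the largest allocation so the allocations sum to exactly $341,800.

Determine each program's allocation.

Residents total 10,434; headcount total 507.
Composite weights (65% residents + 35% headcount): Redwood Arts 0.3276; Garrison Mentoring 0.1839; Granite Youth 0.2490; West Wellness 0.2395.
Pro-rata amounts: Redwood Arts 111,962.08; Garrison Mentoring 62,869.37; Granite Youth 85,094.58; West Wellness 81,873.97.
Rounded to nearest $100: Redwood Arts $112,000; Garrison Mentoring $62,900; Granite Youth $85,100; West Wellness $81,900. Sum = $341,900.
Difference $341,800 − $341,900 = −$100 applied to largest allocation (Redwood Arts): Redwood Arts becomes $111,900.

Redwood Arts: $111,900 · Garrison Mentoring: $62,900 · Granite Youth: $85,100 · West Wellness: $81,900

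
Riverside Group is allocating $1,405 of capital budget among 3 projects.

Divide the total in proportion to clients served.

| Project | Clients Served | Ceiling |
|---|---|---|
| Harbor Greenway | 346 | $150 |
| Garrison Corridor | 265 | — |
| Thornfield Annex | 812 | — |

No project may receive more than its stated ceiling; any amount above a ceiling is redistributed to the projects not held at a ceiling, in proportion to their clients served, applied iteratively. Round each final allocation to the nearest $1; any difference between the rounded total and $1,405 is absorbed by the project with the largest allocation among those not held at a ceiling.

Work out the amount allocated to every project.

Sum of clients served: 1,423.
Proportional shares (ignoring caps): Harbor Greenway 341.62; Garrison Corridor 261.65; Thornfield Annex 801.73.
Cap binds for Harbor Greenway ($150); balance $1,255 reallocated over remaining clients served 1,077.
Shares after redistribution: Garrison Corridor 308.80 → $309; Thornfield Annex 946.20 → $946.

Harbor Greenway: $150; Garrison Corridor: $309; Thornfield Annex: $946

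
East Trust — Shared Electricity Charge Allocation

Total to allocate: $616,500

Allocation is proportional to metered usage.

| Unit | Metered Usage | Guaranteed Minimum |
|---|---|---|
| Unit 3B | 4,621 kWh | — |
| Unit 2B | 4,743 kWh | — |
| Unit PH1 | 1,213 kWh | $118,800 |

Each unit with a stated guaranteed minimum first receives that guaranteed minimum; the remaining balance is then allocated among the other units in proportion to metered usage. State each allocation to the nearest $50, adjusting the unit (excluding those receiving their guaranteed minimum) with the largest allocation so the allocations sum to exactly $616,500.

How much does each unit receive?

Unit 3B: $245,600; Unit 2B: $252,100; Unit PH1: $118,800

Guaranteed amounts: Unit PH1 $118,800. Residual $497,700.
Residual split over remaining metered usage 9,364: Unit 3B 245,607.83 → $245,600; Unit 2B 252,092.17 → $252,100.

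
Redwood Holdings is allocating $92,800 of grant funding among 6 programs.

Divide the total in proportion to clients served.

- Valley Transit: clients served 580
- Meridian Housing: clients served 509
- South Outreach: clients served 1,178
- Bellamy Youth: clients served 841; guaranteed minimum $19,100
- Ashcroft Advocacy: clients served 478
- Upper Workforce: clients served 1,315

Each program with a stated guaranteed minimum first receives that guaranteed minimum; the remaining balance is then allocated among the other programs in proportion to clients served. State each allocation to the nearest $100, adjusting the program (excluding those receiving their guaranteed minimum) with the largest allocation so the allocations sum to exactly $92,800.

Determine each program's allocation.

Valley Transit: $10,500 · Meridian Housing: $9,200 · South Outreach: $21,400 · Bellamy Youth: $19,100 · Ashcroft Advocacy: $8,700 · Upper Workforce: $23,900

Fund the minimums — Bellamy Youth $19,100. Remaining pool $73,700.
Remaining pool split over remaining clients served 4,060: Valley Transit 10,528.57 → $10,500; Meridian Housing 9,239.73 → $9,200; South Outreach 21,383.89 → $21,400; Ashcroft Advocacy 8,677.00 → $8,700; Upper Workforce 23,870.81 → $23,900.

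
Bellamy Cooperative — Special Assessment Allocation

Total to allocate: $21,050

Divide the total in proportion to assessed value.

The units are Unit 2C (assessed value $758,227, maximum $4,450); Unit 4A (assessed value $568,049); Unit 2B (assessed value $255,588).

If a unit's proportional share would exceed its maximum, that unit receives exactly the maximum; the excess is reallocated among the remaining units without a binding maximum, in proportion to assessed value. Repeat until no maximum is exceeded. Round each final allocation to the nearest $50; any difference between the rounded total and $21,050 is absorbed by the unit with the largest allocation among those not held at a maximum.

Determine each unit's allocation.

Unit 2C: $4,450 · Unit 4A: $11,450 · Unit 2B: $5,150

Combined assessed value = 1,581,864.
Unconstrained shares: Unit 2C 10,089.79; Unit 4A 7,559.08; Unit 2B 3,401.13.
Held at cap: Unit 2C ($4,450); remaining pool $16,600 reallocated over remaining assessed value 823,637.
Shares after redistribution: Unit 4A 11,448.75 → $11,450; Unit 2B 5,151.25 → $5,150.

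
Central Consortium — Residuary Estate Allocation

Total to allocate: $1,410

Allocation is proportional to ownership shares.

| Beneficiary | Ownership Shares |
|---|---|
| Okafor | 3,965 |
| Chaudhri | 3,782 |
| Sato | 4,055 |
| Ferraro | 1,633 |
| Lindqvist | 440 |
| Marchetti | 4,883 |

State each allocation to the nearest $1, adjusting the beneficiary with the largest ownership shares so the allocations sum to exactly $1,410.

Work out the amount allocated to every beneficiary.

Okafor: $298 | Chaudhri: $284 | Sato: $305 | Ferraro: $123 | Lindqvist: $33 | Marchetti: $367

Combined ownership shares = 3,965 + 3,782 + 4,055 + 1,633 + 440 + 4,883 = 18,758.
Proportional shares: Okafor 298.04; Chaudhri 284.29; Sato 304.81; Ferraro 122.75; Lindqvist 33.07; Marchetti 367.04.
At nearest $1: Okafor $298; Chaudhri $284; Sato $305; Ferraro $123; Lindqvist $33; Marchetti $367. Sum = $1,410.
Sum already equals the total — no adjustment.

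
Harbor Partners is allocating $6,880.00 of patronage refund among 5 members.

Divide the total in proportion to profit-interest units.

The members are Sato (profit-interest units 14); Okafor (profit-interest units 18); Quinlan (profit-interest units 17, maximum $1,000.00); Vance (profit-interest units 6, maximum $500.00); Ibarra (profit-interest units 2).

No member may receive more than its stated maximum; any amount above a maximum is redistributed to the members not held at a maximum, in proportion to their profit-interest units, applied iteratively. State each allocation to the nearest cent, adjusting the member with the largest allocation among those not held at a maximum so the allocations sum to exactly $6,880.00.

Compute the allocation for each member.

Sato: $2,215.29 · Okafor: $2,848.24 · Quinlan: $1,000.00 · Vance: $500.00 · Ibarra: $316.47

Profit-interest units total: 57.
Proportional shares (ignoring caps): Sato 1,689.8246; Okafor 2,172.6316; Quinlan 2,051.9298; Vance 724.2105; Ibarra 241.4035.
Capped: Quinlan ($1,000.00), Vance ($500.00); balance $5,380.00 reallocated over remaining profit-interest units 34.
Remaining shares: Sato 2,215.2941 → $2,215.29; Okafor 2,848.2353 → $2,848.24; Ibarra 316.4706 → $316.47.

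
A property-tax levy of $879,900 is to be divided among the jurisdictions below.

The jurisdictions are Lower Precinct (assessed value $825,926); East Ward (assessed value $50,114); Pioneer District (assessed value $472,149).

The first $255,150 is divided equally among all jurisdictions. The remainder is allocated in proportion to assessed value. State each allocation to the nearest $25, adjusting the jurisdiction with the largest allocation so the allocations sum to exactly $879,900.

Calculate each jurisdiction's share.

Lower Precinct: $467,775; East Ward: $108,275; Pioneer District: $303,850

$255,150 shared equally gives $85,050 per jurisdiction.
Remainder $624,750 by assessed value (total 1,348,189): Lower Precinct 382,733.63 → $382,725; East Ward 23,222.80 → $23,225; Pioneer District 218,793.57 → $218,800.
Totals: Lower Precinct $85,050 + $382,725 = $467,775; East Ward $85,050 + $23,225 = $108,275; Pioneer District $85,050 + $218,800 = $303,850.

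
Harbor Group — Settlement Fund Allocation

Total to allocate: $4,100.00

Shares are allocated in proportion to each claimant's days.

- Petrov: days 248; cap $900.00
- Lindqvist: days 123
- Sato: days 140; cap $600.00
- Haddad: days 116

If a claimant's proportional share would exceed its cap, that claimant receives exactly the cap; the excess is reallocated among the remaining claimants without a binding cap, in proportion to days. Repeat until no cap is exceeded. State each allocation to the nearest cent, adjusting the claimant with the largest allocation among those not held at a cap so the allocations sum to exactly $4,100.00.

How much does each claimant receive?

Combined days = 627.
Proportional shares (ignoring caps): Petrov 1,621.6906; Lindqvist 804.3062; Sato 915.4705; Haddad 758.5327.
Capped: Petrov ($900.00), Sato ($600.00); residual $2,600.00 reallocated over remaining days 239.
Redistributed shares: Lindqvist 1,338.0753 → $1,338.08; Haddad 1,261.9247 → $1,261.92.

Petrov: $900.00 | Lindqvist: $1,338.08 | Sato: $600.00 | Haddad: $1,261.92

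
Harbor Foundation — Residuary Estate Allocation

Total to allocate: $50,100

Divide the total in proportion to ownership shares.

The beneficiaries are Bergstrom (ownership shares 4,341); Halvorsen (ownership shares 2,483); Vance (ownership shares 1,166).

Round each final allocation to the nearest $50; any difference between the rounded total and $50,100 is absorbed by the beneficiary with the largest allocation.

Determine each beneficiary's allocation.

Ownership shares total: 7,990.
Proportional shares: Bergstrom 4,341/7,990 × $50,100 = 27,219.54; Halvorsen 2,483/7,990 × $50,100 = 15,569.25; Vance 1,166/7,990 × $50,100 = 7,311.21.
Rounded to nearest $50: Bergstrom $27,200; Halvorsen $15,550; Vance $7,300. Sum = $50,050.
Difference $50,100 − $50,050 = +$50 applied to largest allocation (Bergstrom): Bergstrom becomes $27,250.

Bergstrom: $27,250 · Halvorsen: $15,550 · Vance: $7,300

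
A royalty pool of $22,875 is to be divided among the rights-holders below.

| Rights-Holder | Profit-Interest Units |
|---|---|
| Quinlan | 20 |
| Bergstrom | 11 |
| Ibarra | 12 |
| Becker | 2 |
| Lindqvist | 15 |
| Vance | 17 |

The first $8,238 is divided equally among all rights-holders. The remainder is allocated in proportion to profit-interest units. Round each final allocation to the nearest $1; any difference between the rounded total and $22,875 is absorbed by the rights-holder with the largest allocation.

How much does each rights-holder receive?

Equal tier: $8,238 ÷ 6 = $1,373 apiece.
Remainder $14,637 by profit-interest units (total 77): Quinlan 3,801.82 → $3,802; Bergstrom 2,091.00 → $2,091; Ibarra 2,281.09 → $2,281; Becker 380.18 → $380; Lindqvist 2,851.36 → $2,851; Vance 3,231.55 → $3,232.
Totals: Quinlan $1,373 + $3,802 = $5,175; Bergstrom $1,373 + $2,091 = $3,464; Ibarra $1,373 + $2,281 = $3,654; Becker $1,373 + $380 = $1,753; Lindqvist $1,373 + $2,851 = $4,224; Vance $1,373 + $3,232 = $4,605.

Quinlan: $5,175 | Bergstrom: $3,464 | Ibarra: $3,654 | Becker: $1,753 | Lindqvist: $4,224 | Vance: $4,605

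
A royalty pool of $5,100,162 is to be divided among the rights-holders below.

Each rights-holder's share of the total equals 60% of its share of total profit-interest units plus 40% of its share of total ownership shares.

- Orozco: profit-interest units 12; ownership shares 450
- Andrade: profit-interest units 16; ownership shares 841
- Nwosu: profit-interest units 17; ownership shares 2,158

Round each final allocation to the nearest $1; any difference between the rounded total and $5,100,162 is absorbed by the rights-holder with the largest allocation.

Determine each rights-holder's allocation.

Totals — profit-interest units 45, ownership shares 3,449.
Composite weights (60% profit-interest units + 40% ownership shares): Orozco 0.2122; Andrade 0.3109; Nwosu 0.4769.
Proportional shares: Orozco 1,082,198.48; Andrade 1,585,481.5002; Nwosu 2,432,482.02.
At nearest $1: Orozco $1,082,198; Andrade $1,585,482; Nwosu $2,432,482. Sum = $5,100,162.
Sum already equals the total — no adjustment.

Orozco: $1,082,198 | Andrade: $1,585,482 | Nwosu: $2,432,482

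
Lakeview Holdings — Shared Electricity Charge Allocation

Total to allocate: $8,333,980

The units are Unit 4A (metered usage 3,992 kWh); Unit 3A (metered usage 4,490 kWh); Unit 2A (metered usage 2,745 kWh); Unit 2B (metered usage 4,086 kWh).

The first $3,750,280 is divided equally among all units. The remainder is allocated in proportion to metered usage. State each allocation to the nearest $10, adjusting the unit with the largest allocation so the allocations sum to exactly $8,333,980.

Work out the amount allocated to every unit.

Unit 4A: $2,132,510; Unit 3A: $2,281,580; Unit 2A: $1,759,240; Unit 2B: $2,160,650

Equal tier: $3,750,280 ÷ 4 = $937,570 apiece.
Remainder $4,583,700 by metered usage (total 15,313): Unit 4A 1,194,940.93 → $1,194,940; Unit 3A 1,344,009.21 → $1,344,010; Unit 2A 821,671.55 → $821,670; Unit 2B 1,223,078.31 → $1,223,080.
Totals: Unit 4A $937,570 + $1,194,940 = $2,132,510; Unit 3A $937,570 + $1,344,010 = $2,281,580; Unit 2A $937,570 + $821,670 = $1,759,240; Unit 2B $937,570 + $1,223,080 = $2,160,650.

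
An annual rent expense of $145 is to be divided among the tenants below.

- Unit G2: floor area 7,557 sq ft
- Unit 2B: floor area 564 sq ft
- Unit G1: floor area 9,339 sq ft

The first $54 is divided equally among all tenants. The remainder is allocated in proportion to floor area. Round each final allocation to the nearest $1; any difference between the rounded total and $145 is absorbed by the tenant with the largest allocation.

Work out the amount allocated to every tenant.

Unit G2: $57 | Unit 2B: $21 | Unit G1: $67

Equal tier: $54 ÷ 3 = $18 apiece.
Remainder $91 by floor area (total 17,460): Unit G2 39.39 → $39; Unit 2B 2.94 → $3; Unit G1 48.67 → $49.
Totals: Unit G2 $18 + $39 = $57; Unit 2B $18 + $3 = $21; Unit G1 $18 + $49 = $67.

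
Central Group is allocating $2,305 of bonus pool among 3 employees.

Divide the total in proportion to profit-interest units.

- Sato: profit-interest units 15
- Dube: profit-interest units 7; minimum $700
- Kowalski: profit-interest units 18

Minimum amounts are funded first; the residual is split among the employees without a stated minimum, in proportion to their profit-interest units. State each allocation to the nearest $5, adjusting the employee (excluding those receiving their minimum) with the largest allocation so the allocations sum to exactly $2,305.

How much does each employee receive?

Sato: $730 · Dube: $700 · Kowalski: $875

Minimums first: Dube $700. Balance $1,605.
Balance split over remaining profit-interest units 33: Sato 729.55 → $730; Kowalski 875.45 → $875.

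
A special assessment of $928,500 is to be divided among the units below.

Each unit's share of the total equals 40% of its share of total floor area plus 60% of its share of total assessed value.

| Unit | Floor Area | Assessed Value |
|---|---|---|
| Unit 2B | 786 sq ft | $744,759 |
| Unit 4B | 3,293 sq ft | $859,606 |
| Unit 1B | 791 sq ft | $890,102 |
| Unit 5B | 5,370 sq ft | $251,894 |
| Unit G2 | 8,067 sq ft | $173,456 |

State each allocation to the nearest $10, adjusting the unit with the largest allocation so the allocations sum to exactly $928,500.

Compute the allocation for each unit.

Unit 2B: $158,050 | Unit 4B: $230,820 | Unit 1B: $185,880 | Unit 5B: $157,000 | Unit G2: $196,750

Totals — floor area 18,307, assessed value 2,919,817.
Blended shares (40% floor area + 60% assessed value): Unit 2B 0.1702; Unit 4B 0.2486; Unit 1B 0.2002; Unit 5B 0.1691; Unit G2 0.2119.
Pro-rata amounts: Unit 2B 158,045.58; Unit 4B 230,818.66; Unit 1B 185,878.40; Unit 5B 157,004.20; Unit G2 196,753.17.
Rounded to nearest $10: Unit 2B $158,050; Unit 4B $230,820; Unit 1B $185,880; Unit 5B $157,000; Unit G2 $196,750. Sum = $928,500.
No rounding difference to absorb.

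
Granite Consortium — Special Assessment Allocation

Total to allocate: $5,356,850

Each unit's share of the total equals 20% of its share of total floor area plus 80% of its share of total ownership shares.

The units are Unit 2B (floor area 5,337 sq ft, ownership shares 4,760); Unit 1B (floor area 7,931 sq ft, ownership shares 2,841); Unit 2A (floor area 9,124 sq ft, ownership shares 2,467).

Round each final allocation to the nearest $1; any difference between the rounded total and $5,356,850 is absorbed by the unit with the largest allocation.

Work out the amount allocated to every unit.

Unit 2B: $2,281,466 · Unit 1B: $1,588,749 · Unit 2A: $1,486,635

Totals — floor area 22,392, ownership shares 10,068.
Combined weights (20% floor area + 80% ownership shares): Unit 2B 0.4259; Unit 1B 0.2966; Unit 2A 0.2775.
Proportional shares: Unit 2B 2,281,465.59; Unit 1B 1,588,749.22; Unit 2A 1,486,635.19.
Rounded to nearest $1: Unit 2B $2,281,466; Unit 1B $1,588,749; Unit 2A $1,486,635. Sum = $5,356,850.
Sum already equals the total — no adjustment.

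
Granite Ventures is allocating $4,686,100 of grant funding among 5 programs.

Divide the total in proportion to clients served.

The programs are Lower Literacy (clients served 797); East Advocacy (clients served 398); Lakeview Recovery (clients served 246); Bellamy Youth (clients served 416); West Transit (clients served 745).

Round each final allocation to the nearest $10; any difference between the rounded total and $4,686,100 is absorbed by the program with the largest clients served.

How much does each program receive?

Lower Literacy: $1,435,360 | East Advocacy: $716,780 | Lakeview Recovery: $443,040 | Bellamy Youth: $749,200 | West Transit: $1,341,720

Sum of clients served: 2,602.
Unrounded shares: Lower Literacy 797/2,602 × $4,686,100 = 1,435,365.76; East Advocacy 398/2,602 × $4,686,100 = 716,782.40; Lakeview Recovery 246/2,602 × $4,686,100 = 443,036.36; Bellamy Youth 416/2,602 × $4,686,100 = 749,199.69; West Transit 745/2,602 × $4,686,100 = 1,341,715.80.
At nearest $10: Lower Literacy $1,435,370; East Advocacy $716,780; Lakeview Recovery $443,040; Bellamy Youth $749,200; West Transit $1,341,720. Sum = $4,686,110.
Difference $4,686,100 − $4,686,110 = −$10 applied to largest clients served (Lower Literacy): Lower Literacy becomes $1,435,360.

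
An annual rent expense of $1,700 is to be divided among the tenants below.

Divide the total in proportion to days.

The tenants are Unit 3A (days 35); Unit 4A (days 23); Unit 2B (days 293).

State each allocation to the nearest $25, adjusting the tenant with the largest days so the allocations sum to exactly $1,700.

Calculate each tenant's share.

Total days = 35 + 23 + 293 = 351.
Unrounded shares: Unit 3A 169.52; Unit 4A 111.40; Unit 2B 1,419.09.
At nearest $25: Unit 3A $175; Unit 4A $100; Unit 2B $1,425. Sum = $1,700.
No rounding difference to absorb.

Unit 3A: $175; Unit 4A: $100; Unit 2B: $1,425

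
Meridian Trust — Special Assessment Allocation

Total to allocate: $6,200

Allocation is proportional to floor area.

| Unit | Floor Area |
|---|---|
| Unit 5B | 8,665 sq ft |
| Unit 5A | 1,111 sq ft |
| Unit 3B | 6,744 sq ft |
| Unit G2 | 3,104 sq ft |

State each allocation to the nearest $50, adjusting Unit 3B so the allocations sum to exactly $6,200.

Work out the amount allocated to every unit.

Total floor area = 19,624.
Raw shares: Unit 5B 8,665/19,624 × $6,200 = 2,737.62; Unit 5A 1,111/19,624 × $6,200 = 351.01; Unit 3B 6,744/19,624 × $6,200 = 2,130.70; Unit G2 3,104/19,624 × $6,200 = 980.68.
Rounded to nearest $50: Unit 5B $2,750; Unit 5A $350; Unit 3B $2,150; Unit G2 $1,000. Sum = $6,250.
Difference $6,200 − $6,250 = −$50 applied to Unit 3B: Unit 3B becomes $2,100.

Unit 5B: $2,750; Unit 5A: $350; Unit 3B: $2,100; Unit G2: $1,000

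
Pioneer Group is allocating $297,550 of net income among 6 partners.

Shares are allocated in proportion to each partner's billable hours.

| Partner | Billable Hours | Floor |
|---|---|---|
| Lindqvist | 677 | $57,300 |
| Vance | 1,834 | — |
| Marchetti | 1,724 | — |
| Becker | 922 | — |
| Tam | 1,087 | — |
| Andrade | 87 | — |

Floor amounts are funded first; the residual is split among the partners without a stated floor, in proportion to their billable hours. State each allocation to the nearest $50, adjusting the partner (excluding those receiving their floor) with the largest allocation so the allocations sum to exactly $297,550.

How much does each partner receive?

Lindqvist: $57,300 · Vance: $77,900 · Marchetti: $73,250 · Becker: $39,200 · Tam: $46,200 · Andrade: $3,700

Guaranteed amounts: Lindqvist $57,300. Residual $240,250.
Residual split over remaining billable hours 5,654: Vance 77,930.40 → $77,950; Marchetti 73,256.28 → $73,250; Becker 39,177.66 → $39,200; Tam 46,188.85 → $46,200; Andrade 3,696.81 → $3,700.
Rounding difference −$50 applied to Vance → $77,900.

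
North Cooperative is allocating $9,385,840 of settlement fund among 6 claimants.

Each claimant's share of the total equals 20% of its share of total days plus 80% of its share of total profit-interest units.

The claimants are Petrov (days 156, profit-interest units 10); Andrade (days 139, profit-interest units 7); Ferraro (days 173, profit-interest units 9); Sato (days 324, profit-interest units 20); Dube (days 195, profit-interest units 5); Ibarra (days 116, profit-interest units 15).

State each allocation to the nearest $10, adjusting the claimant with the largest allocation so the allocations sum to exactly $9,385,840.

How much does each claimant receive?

Totals — days 1,103, profit-interest units 66.
Combined weights (20% days + 80% profit-interest units): Petrov 0.1495; Andrade 0.1101; Ferraro 0.1405; Sato 0.3012; Dube 0.0960; Ibarra 0.2029.
Proportional shares: Petrov 1,403,170.06; Andrade 1,032,934.91; Ferraro 1,318,334.17; Sato 2,826,762.61; Dube 900,704.39; Ibarra 1,903,933.85.
At nearest $10: Petrov $1,403,170; Andrade $1,032,930; Ferraro $1,318,330; Sato $2,826,760; Dube $900,700; Ibarra $1,903,930. Sum = $9,385,820.
Difference $9,385,840 − $9,385,820 = +$20 applied to largest allocation (Sato): Sato becomes $2,826,780.

Petrov: $1,403,170 · Andrade: $1,032,930 · Ferraro: $1,318,330 · Sato: $2,826,780 · Dube: $900,700 · Ibarra: $1,903,930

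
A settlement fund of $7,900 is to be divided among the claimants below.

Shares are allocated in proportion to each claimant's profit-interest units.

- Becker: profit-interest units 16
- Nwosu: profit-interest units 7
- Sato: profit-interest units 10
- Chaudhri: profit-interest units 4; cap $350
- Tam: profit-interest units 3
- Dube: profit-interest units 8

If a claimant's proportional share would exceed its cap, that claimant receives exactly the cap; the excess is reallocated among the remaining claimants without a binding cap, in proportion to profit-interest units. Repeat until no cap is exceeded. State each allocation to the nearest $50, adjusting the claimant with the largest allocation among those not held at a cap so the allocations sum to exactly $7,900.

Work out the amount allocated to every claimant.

Becker: $2,800; Nwosu: $1,200; Sato: $1,700; Chaudhri: $350; Tam: $500; Dube: $1,350

Total profit-interest units = 48.
Pro-rata shares before constraints: Becker 2,633.33; Nwosu 1,152.08; Sato 1,645.83; Chaudhri 658.33; Tam 493.75; Dube 1,316.67.
Cap binds for Chaudhri ($350); balance $7,550 reallocated over remaining profit-interest units 44.
Remaining shares: Becker 2,745.45 → $2,750; Nwosu 1,201.14 → $1,200; Sato 1,715.91 → $1,700; Tam 514.77 → $500; Dube 1,372.73 → $1,350.
Rounding difference +$50 applied to Becker → $2,800.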